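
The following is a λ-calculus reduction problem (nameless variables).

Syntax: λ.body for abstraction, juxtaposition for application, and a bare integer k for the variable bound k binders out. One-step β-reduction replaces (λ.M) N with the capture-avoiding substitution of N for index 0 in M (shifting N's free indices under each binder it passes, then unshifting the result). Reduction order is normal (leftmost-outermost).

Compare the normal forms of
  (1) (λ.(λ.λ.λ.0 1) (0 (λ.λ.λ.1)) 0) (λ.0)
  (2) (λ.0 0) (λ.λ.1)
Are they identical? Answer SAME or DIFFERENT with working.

Term A:
  start: (λ.(λ.λ.λ.0 1) (0 (λ.λ.λ.1)) 0) (λ.0)
  →1  (λ.λ.λ.0 1) ((λ.0) (λ.λ.λ.1)) (λ.0)
  →2  (λ.λ.0 1) (λ.0)
  →3  λ.0 (λ.0)

Term B:
  start: (λ.0 0) (λ.λ.1)
  →1  (λ.λ.1) (λ.λ.1)
  →2  λ.λ.λ.1

Answer: DIFFERENT — A ⇓ λ.0 (λ.0), B ⇓ λ.λ.λ.1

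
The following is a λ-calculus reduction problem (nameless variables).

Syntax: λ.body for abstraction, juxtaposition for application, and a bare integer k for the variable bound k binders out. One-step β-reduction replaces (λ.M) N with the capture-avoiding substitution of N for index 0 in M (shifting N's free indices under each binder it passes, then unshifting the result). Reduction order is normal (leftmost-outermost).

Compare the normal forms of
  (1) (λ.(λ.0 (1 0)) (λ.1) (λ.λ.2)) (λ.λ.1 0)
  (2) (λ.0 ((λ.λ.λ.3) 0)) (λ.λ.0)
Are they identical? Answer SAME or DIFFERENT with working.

Answer: DIFFERENT — A ⇓ λ.λ.λ.λ.1 0, B ⇓ λ.0

Derivation:
Term A:
  start: (λ.(λ.0 (1 0)) (λ.1) (λ.λ.2)) (λ.λ.1 0)
  step 1: (λ.0 ((λ.λ.1 0) 0)) (λ.λ.λ.1 0) (λ.λ.λ.λ.1 0)
  step 2: (λ.λ.λ.1 0) ((λ.λ.1 0) (λ.λ.λ.1 0)) (λ.λ.λ.λ.1 0)
  step 3: (λ.λ.1 0) (λ.λ.λ.λ.1 0)
  step 4: λ.(λ.λ.λ.λ.1 0) 0
  step 5: λ.λ.λ.λ.1 0

Term B:
  start: (λ.0 ((λ.λ.λ.3) 0)) (λ.λ.0)
  step 1: (λ.λ.0) ((λ.λ.λ.λ.λ.0) (λ.λ.0))
  step 2: λ.0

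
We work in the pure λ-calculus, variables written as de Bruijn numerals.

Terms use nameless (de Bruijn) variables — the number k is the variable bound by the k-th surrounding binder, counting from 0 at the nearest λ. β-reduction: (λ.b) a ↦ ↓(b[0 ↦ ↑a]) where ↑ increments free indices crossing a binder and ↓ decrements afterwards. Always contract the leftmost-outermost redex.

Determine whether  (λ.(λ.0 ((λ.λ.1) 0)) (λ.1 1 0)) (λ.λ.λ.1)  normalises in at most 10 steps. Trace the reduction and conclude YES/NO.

  start: (λ.(λ.0 ((λ.λ.1) 0)) (λ.1 1 0)) (λ.λ.λ.1)
  step 1: (λ.0 ((λ.λ.1) 0)) (λ.(λ.λ.λ.1) (λ.λ.λ.1) 0)
  step 2: (λ.(λ.λ.λ.1) (λ.λ.λ.1) 0) ((λ.λ.1) (λ.(λ.λ.λ.1) (λ.λ.λ.1) 0))
  step 3: (λ.λ.λ.1) (λ.λ.λ.1) ((λ.λ.1) (λ.(λ.λ.λ.1) (λ.λ.λ.1) 0))
  step 4: (λ.λ.1) ((λ.λ.1) (λ.(λ.λ.λ.1) (λ.λ.λ.1) 0))
  step 5: λ.(λ.λ.1) (λ.(λ.λ.λ.1) (λ.λ.λ.1) 0)
  step 6: λ.λ.λ.(λ.λ.λ.1) (λ.λ.λ.1) 0
  step 7: λ.λ.λ.(λ.λ.1) 0
  step 8: λ.λ.λ.λ.1

Answer: YES — reaches normal form λ.λ.λ.λ.1 in 8 ≤ 10 steps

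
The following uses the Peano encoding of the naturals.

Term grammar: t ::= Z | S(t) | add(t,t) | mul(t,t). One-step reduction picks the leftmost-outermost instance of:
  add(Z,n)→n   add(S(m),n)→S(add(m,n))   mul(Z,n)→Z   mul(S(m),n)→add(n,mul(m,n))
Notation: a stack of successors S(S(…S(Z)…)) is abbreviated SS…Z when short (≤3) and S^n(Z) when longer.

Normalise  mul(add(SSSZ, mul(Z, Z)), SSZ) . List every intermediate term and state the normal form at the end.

Answer: normal form = S^6(Z)  (in 18 steps)

Derivation:
  start: mul(add(SSSZ, mul(Z, Z)), SSZ)
  →1  mul(S(add(SSZ, mul(Z, Z))), SSZ)
  →2  add(SSZ, mul(add(SSZ, mul(Z, Z)), SSZ))
  →3  S(add(SZ, mul(add(SSZ, mul(Z, Z)), SSZ)))
  →4  S(S(add(Z, mul(add(SSZ, mul(Z, Z)), SSZ))))
  →5  S(S(mul(add(SSZ, mul(Z, Z)), SSZ)))
  →6  S(S(mul(S(add(SZ, mul(Z, Z))), SSZ)))
  →7  S(S(add(SSZ, mul(add(SZ, mul(Z, Z)), SSZ))))
  →8  S(S(S(add(SZ, mul(add(SZ, mul(Z, Z)), SSZ)))))
  →9  S(S(S(S(add(Z, mul(add(SZ, mul(Z, Z)), SSZ))))))
  →10  S(S(S(S(mul(add(SZ, mul(Z, Z)), SSZ)))))
  →11  S(S(S(S(mul(S(add(Z, mul(Z, Z))), SSZ)))))
  →12  S(S(S(S(add(SSZ, mul(add(Z, mul(Z, Z)), SSZ))))))
  →13  S(S(S(S(S(add(SZ, mul(add(Z, mul(Z, Z)), SSZ)))))))
  →14  S(S(S(S(S(S(add(Z, mul(add(Z, mul(Z, Z)), SSZ))))))))
  →15  S(S(S(S(S(S(mul(add(Z, mul(Z, Z)), SSZ)))))))
  →16  S(S(S(S(S(S(mul(mul(Z, Z), SSZ)))))))
  →17  S(S(S(S(S(S(mul(Z, SSZ)))))))
  →18  S^6(Z)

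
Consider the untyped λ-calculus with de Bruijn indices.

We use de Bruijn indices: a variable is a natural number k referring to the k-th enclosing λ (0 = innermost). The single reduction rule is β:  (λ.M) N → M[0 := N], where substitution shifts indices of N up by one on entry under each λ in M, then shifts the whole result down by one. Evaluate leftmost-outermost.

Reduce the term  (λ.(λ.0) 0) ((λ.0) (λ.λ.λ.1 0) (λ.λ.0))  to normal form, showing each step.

  start: (λ.(λ.0) 0) ((λ.0) (λ.λ.λ.1 0) (λ.λ.0))
  step 1: (λ.0) ((λ.0) (λ.λ.λ.1 0) (λ.λ.0))
  step 2: (λ.0) (λ.λ.λ.1 0) (λ.λ.0)
  step 3: (λ.λ.λ.1 0) (λ.λ.0)
  step 4: λ.λ.1 0

Answer: normal form = λ.λ.1 0  (in 4 steps)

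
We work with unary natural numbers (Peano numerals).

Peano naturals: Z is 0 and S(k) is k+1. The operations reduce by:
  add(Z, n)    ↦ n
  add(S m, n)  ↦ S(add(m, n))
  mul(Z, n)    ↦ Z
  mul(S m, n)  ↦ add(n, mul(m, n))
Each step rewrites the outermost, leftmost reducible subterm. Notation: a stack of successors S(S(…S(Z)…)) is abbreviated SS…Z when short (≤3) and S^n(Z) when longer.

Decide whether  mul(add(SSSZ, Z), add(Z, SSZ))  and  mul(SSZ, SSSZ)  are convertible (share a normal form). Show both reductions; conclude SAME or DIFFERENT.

Answer: SAME — A ⇓ S^6(Z), B ⇓ S^6(Z)

Working:
Term A:
  start: mul(add(SSSZ, Z), add(Z, SSZ))
  [1] mul(S(add(SSZ, Z)), add(Z, SSZ))
  [2] add(add(Z, SSZ), mul(add(SSZ, Z), add(Z, SSZ)))
  [3] add(SSZ, mul(add(SSZ, Z), add(Z, SSZ)))
  [4] S(add(SZ, mul(add(SSZ, Z), add(Z, SSZ))))
  [5] S(S(add(Z, mul(add(SSZ, Z), add(Z, SSZ)))))
  [6] S(S(mul(add(SSZ, Z), add(Z, SSZ))))
  [7] S(S(mul(S(add(SZ, Z)), add(Z, SSZ))))
  [8] S(S(add(add(Z, SSZ), mul(add(SZ, Z), add(Z, SSZ)))))
  [9] S(S(add(SSZ, mul(add(SZ, Z), add(Z, SSZ)))))
  [10] S(S(S(add(SZ, mul(add(SZ, Z), add(Z, SSZ))))))
  [11] S(S(S(S(add(Z, mul(add(SZ, Z), add(Z, SSZ)))))))
  [12] S(S(S(S(mul(add(SZ, Z), add(Z, SSZ))))))
  [13] S(S(S(S(mul(S(add(Z, Z)), add(Z, SSZ))))))
  [14] S(S(S(S(add(add(Z, SSZ), mul(add(Z, Z), add(Z, SSZ)))))))
  [15] S(S(S(S(add(SSZ, mul(add(Z, Z), add(Z, SSZ)))))))
  [16] S(S(S(S(S(add(SZ, mul(add(Z, Z), add(Z, SSZ))))))))
  [17] S(S(S(S(S(S(add(Z, mul(add(Z, Z), add(Z, SSZ)))))))))
  [18] S(S(S(S(S(S(mul(add(Z, Z), add(Z, SSZ))))))))
  [19] S(S(S(S(S(S(mul(Z, add(Z, SSZ))))))))
  [20] S^6(Z)

Term B:
  start: mul(SSZ, SSSZ)
  [1] add(SSSZ, mul(SZ, SSSZ))
  [2] S(add(SSZ, mul(SZ, SSSZ)))
  [3] S(S(add(SZ, mul(SZ, SSSZ))))
  [4] S(S(S(add(Z, mul(SZ, SSSZ)))))
  [5] S(S(S(mul(SZ, SSSZ))))
  [6] S(S(S(add(SSSZ, mul(Z, SSSZ)))))
  [7] S(S(S(S(add(SSZ, mul(Z, SSSZ))))))
  [8] S(S(S(S(S(add(SZ, mul(Z, SSSZ)))))))
  [9] S(S(S(S(S(S(add(Z, mul(Z, SSSZ))))))))
  [10] S(S(S(S(S(S(mul(Z, SSSZ)))))))
  [11] S^6(Z)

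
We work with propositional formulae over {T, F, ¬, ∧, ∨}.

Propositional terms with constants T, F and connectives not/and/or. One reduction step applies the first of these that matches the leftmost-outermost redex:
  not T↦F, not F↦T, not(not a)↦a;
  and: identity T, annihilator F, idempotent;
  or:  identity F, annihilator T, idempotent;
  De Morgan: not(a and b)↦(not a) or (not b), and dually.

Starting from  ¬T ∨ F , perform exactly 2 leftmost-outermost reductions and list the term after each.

  start: ¬T ∨ F
  step 1: ¬T
  step 2: F

Answer: after 2 steps: F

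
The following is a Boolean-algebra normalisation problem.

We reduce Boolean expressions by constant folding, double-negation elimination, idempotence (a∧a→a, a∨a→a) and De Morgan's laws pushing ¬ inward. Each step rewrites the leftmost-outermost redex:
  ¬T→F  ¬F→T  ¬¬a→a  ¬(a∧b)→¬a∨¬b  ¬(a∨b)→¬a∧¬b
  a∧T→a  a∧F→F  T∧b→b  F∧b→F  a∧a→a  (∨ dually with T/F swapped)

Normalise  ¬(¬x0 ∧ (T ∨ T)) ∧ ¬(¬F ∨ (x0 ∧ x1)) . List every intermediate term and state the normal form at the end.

Answer: normal form = F  (in 10 steps)

Working:
  start: ¬(¬x0 ∧ (T ∨ T)) ∧ ¬(¬F ∨ (x0 ∧ x1))
  step 1: (¬¬x0 ∨ ¬(T ∨ T)) ∧ ¬(¬F ∨ (x0 ∧ x1))
  step 2: (x0 ∨ ¬(T ∨ T)) ∧ ¬(¬F ∨ (x0 ∧ x1))
  step 3: (x0 ∨ (¬T ∧ ¬T)) ∧ ¬(¬F ∨ (x0 ∧ x1))
  step 4: (x0 ∨ ¬T) ∧ ¬(¬F ∨ (x0 ∧ x1))
  step 5: (x0 ∨ F) ∧ ¬(¬F ∨ (x0 ∧ x1))
  step 6: x0 ∧ ¬(¬F ∨ (x0 ∧ x1))
  step 7: x0 ∧ (¬¬F ∧ ¬(x0 ∧ x1))
  step 8: x0 ∧ (F ∧ ¬(x0 ∧ x1))
  step 9: x0 ∧ F
  step 10: F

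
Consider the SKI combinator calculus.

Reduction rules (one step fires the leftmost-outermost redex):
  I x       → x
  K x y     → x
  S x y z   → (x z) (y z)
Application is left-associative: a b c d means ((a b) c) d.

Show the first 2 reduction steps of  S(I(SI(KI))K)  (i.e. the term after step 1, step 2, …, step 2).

Answer: after 2 steps: S(IK(KIK))

Derivation:
  start: S(I(SI(KI))K)
  [1] S(SI(KI)K)
  [2] S(IK(KIK))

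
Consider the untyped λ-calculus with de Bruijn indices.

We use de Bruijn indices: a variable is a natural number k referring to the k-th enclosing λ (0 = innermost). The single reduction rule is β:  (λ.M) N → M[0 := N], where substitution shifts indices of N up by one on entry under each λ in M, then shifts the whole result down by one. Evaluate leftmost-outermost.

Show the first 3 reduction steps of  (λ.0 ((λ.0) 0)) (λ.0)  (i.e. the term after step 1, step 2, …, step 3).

Answer: after 3 steps: λ.0

Derivation:
  start: (λ.0 ((λ.0) 0)) (λ.0)
  →1  (λ.0) ((λ.0) (λ.0))
  →2  (λ.0) (λ.0)
  →3  λ.0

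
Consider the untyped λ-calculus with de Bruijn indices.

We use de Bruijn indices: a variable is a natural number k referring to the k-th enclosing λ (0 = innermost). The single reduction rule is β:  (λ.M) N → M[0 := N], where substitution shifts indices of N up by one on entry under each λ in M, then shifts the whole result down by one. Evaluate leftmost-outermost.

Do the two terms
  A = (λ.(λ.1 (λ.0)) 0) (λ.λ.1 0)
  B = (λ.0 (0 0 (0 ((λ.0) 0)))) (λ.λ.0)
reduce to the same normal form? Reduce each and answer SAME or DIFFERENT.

Answer: SAME — A ⇓ λ.0, B ⇓ λ.0

Reduction:
Term A:
  start: (λ.(λ.1 (λ.0)) 0) (λ.λ.1 0)
  [1] (λ.(λ.λ.1 0) (λ.0)) (λ.λ.1 0)
  [2] (λ.λ.1 0) (λ.0)
  [3] λ.(λ.0) 0
  [4] λ.0

Term B:
  start: (λ.0 (0 0 (0 ((λ.0) 0)))) (λ.λ.0)
  [1] (λ.λ.0) ((λ.λ.0) (λ.λ.0) ((λ.λ.0) ((λ.0) (λ.λ.0))))
  [2] λ.0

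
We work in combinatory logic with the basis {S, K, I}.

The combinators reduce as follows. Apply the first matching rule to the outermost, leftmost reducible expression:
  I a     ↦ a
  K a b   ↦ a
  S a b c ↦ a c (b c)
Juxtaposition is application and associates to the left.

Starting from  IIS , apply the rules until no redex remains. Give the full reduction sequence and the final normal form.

Answer: normal form = S  (in 2 steps)

Reduction:
  start: IIS
  →1  IS
  →2  S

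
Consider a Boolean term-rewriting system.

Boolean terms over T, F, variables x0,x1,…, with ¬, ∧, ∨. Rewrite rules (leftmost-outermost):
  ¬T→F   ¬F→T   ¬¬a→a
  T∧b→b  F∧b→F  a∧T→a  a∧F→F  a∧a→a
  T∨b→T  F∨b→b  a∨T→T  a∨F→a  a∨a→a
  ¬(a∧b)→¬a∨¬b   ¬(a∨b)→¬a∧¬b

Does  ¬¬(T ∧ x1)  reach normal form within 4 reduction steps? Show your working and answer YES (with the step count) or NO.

Answer: YES — reaches normal form x1 in 2 ≤ 4 steps

Reduction:
  start: ¬¬(T ∧ x1)
  [1] T ∧ x1
  [2] x1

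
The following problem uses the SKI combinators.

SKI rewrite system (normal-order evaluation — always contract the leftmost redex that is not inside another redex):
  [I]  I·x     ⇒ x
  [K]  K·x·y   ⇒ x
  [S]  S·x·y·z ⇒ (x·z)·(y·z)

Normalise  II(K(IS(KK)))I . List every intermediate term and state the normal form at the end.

  start: II(K(IS(KK)))I
  step 1: I(K(IS(KK)))I
  step 2: K(IS(KK))I
  step 3: IS(KK)
  step 4: S(KK)

Answer: normal form = S(KK)  (in 4 steps)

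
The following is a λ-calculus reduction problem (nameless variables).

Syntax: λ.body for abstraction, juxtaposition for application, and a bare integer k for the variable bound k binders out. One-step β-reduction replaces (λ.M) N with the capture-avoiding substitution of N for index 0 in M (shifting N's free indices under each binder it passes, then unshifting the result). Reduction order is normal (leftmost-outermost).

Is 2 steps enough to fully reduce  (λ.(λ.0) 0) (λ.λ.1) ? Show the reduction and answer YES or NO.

Answer: YES — reaches normal form λ.λ.1 in 2 ≤ 2 steps

Reduction:
  start: (λ.(λ.0) 0) (λ.λ.1)
  [1] (λ.0) (λ.λ.1)
  [2] λ.λ.1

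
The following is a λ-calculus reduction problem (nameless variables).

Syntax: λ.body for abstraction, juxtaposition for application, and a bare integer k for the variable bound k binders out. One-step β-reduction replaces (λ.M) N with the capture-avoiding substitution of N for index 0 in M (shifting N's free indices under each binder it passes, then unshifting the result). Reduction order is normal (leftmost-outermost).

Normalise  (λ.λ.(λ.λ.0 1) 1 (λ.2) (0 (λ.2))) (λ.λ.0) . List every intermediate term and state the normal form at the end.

  start: (λ.λ.(λ.λ.0 1) 1 (λ.2) (0 (λ.2))) (λ.λ.0)
  [1] λ.(λ.λ.0 1) (λ.λ.0) (λ.λ.λ.0) (0 (λ.λ.λ.0))
  [2] λ.(λ.0 (λ.λ.0)) (λ.λ.λ.0) (0 (λ.λ.λ.0))
  [3] λ.(λ.λ.λ.0) (λ.λ.0) (0 (λ.λ.λ.0))
  [4] λ.(λ.λ.0) (0 (λ.λ.λ.0))
  [5] λ.λ.0

Answer: normal form = λ.λ.0  (in 5 steps)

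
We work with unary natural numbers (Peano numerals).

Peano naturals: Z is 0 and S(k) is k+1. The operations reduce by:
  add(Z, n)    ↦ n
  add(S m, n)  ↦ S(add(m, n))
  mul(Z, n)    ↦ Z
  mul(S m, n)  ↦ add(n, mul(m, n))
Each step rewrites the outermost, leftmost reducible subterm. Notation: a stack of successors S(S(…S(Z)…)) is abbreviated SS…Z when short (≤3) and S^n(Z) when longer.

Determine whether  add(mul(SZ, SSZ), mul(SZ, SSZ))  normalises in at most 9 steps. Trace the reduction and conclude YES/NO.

  start: add(mul(SZ, SSZ), mul(SZ, SSZ))
  →1  add(add(SSZ, mul(Z, SSZ)), mul(SZ, SSZ))
  →2  add(S(add(SZ, mul(Z, SSZ))), mul(SZ, SSZ))
  →3  S(add(add(SZ, mul(Z, SSZ)), mul(SZ, SSZ)))
  →4  S(add(S(add(Z, mul(Z, SSZ))), mul(SZ, SSZ)))
  →5  S(S(add(add(Z, mul(Z, SSZ)), mul(SZ, SSZ))))
  →6  S(S(add(mul(Z, SSZ), mul(SZ, SSZ))))
  →7  S(S(add(Z, mul(SZ, SSZ))))
  →8  S(S(mul(SZ, SSZ)))
  →9  S(S(add(SSZ, mul(Z, SSZ))))

Answer: NO — after 9 steps the term is S(S(add(SSZ, mul(Z, SSZ)))), not yet normal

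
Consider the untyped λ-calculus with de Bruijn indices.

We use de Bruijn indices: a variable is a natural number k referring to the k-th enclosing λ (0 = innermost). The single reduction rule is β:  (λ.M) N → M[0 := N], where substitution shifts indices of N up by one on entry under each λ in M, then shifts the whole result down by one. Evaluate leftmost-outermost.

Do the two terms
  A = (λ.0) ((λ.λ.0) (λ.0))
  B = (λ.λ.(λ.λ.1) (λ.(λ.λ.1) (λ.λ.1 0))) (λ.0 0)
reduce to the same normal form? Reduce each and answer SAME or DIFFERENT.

Answer: DIFFERENT — A ⇓ λ.0, B ⇓ λ.λ.λ.λ.λ.λ.1 0

Reduction:
Term A:
  start: (λ.0) ((λ.λ.0) (λ.0))
  [1] (λ.λ.0) (λ.0)
  [2] λ.0

Term B:
  start: (λ.λ.(λ.λ.1) (λ.(λ.λ.1) (λ.λ.1 0))) (λ.0 0)
  [1] λ.(λ.λ.1) (λ.(λ.λ.1) (λ.λ.1 0))
  [2] λ.λ.λ.(λ.λ.1) (λ.λ.1 0)
  [3] λ.λ.λ.λ.λ.λ.1 0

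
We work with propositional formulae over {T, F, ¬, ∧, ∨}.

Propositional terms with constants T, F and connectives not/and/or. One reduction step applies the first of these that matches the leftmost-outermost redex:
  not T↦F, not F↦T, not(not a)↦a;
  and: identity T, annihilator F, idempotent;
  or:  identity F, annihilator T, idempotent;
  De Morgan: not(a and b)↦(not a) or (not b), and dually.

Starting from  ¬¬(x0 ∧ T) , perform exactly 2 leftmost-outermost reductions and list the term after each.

  start: ¬¬(x0 ∧ T)
  →1  x0 ∧ T
  →2  x0

Answer: after 2 steps: x0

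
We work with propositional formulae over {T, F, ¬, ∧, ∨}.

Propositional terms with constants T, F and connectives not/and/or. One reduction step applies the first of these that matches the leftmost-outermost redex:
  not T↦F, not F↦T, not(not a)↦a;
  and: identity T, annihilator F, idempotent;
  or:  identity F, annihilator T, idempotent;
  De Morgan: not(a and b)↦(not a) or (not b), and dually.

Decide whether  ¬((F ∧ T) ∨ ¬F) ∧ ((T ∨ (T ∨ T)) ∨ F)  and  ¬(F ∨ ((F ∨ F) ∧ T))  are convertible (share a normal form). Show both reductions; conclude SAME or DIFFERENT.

Term A:
  start: ¬((F ∧ T) ∨ ¬F) ∧ ((T ∨ (T ∨ T)) ∨ F)
  →1  (¬(F ∧ T) ∧ ¬¬F) ∧ ((T ∨ (T ∨ T)) ∨ F)
  →2  ((¬F ∨ ¬T) ∧ ¬¬F) ∧ ((T ∨ (T ∨ T)) ∨ F)
  →3  ((T ∨ ¬T) ∧ ¬¬F) ∧ ((T ∨ (T ∨ T)) ∨ F)
  →4  (T ∧ ¬¬F) ∧ ((T ∨ (T ∨ T)) ∨ F)
  →5  ¬¬F ∧ ((T ∨ (T ∨ T)) ∨ F)
  →6  F ∧ ((T ∨ (T ∨ T)) ∨ F)
  →7  F

Term B:
  start: ¬(F ∨ ((F ∨ F) ∧ T))
  →1  ¬F ∧ ¬((F ∨ F) ∧ T)
  →2  T ∧ ¬((F ∨ F) ∧ T)
  →3  ¬((F ∨ F) ∧ T)
  →4  ¬(F ∨ F) ∨ ¬T
  →5  (¬F ∧ ¬F) ∨ ¬T
  →6  ¬F ∨ ¬T
  →7  T ∨ ¬T
  →8  T

Answer: DIFFERENT — A ⇓ F, B ⇓ T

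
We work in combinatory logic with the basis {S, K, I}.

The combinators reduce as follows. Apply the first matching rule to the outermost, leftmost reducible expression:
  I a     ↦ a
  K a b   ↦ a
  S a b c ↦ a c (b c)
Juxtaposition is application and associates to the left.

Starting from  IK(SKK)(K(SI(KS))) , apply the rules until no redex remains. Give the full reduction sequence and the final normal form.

  start: IK(SKK)(K(SI(KS)))
  →1  K(SKK)(K(SI(KS)))
  →2  SKK

Answer: normal form = SKK  (in 2 steps)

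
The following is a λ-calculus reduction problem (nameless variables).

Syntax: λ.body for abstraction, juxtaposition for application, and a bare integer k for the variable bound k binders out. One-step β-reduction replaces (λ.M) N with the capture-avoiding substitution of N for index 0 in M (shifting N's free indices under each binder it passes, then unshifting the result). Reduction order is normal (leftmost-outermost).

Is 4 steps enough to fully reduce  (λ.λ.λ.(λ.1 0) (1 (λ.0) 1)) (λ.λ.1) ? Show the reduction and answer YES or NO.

  start: (λ.λ.λ.(λ.1 0) (1 (λ.0) 1)) (λ.λ.1)
  →1  λ.λ.(λ.1 0) (1 (λ.0) 1)
  →2  λ.λ.0 (1 (λ.0) 1)

Answer: YES — reaches normal form λ.λ.0 (1 (λ.0) 1) in 2 ≤ 4 steps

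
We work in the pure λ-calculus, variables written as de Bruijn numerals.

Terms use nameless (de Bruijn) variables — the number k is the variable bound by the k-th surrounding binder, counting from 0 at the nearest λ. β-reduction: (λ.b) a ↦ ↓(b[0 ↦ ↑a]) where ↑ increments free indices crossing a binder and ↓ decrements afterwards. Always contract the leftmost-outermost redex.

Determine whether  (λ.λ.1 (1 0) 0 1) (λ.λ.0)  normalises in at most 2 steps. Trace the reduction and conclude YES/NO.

Answer: NO — after 2 steps the term is λ.(λ.0) 0 (λ.λ.0), not yet normal

Derivation:
  start: (λ.λ.1 (1 0) 0 1) (λ.λ.0)
  →1  λ.(λ.λ.0) ((λ.λ.0) 0) 0 (λ.λ.0)
  →2  λ.(λ.0) 0 (λ.λ.0)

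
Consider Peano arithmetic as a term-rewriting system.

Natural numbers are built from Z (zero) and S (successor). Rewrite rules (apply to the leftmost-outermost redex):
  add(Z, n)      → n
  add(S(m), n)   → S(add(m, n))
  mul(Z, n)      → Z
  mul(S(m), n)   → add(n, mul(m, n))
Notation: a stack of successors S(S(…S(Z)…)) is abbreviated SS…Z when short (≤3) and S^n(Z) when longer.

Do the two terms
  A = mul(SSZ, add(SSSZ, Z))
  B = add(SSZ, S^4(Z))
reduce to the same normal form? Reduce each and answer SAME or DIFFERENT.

Term A:
  start: mul(SSZ, add(SSSZ, Z))
  →1  add(add(SSSZ, Z), mul(SZ, add(SSSZ, Z)))
  →2  add(S(add(SSZ, Z)), mul(SZ, add(SSSZ, Z)))
  →3  S(add(add(SSZ, Z), mul(SZ, add(SSSZ, Z))))
  →4  S(add(S(add(SZ, Z)), mul(SZ, add(SSSZ, Z))))
  →5  S(S(add(add(SZ, Z), mul(SZ, add(SSSZ, Z)))))
  →6  S(S(add(S(add(Z, Z)), mul(SZ, add(SSSZ, Z)))))
  →7  S(S(S(add(add(Z, Z), mul(SZ, add(SSSZ, Z))))))
  →8  S(S(S(add(Z, mul(SZ, add(SSSZ, Z))))))
  →9  S(S(S(mul(SZ, add(SSSZ, Z)))))
  →10  S(S(S(add(add(SSSZ, Z), mul(Z, add(SSSZ, Z))))))
  →11  S(S(S(add(S(add(SSZ, Z)), mul(Z, add(SSSZ, Z))))))
  →12  S(S(S(S(add(add(SSZ, Z), mul(Z, add(SSSZ, Z)))))))
  →13  S(S(S(S(add(S(add(SZ, Z)), mul(Z, add(SSSZ, Z)))))))
  →14  S(S(S(S(S(add(add(SZ, Z), mul(Z, add(SSSZ, Z))))))))
  →15  S(S(S(S(S(add(S(add(Z, Z)), mul(Z, add(SSSZ, Z))))))))
  →16  S(S(S(S(S(S(add(add(Z, Z), mul(Z, add(SSSZ, Z)))))))))
  →17  S(S(S(S(S(S(add(Z, mul(Z, add(SSSZ, Z)))))))))
  →18  S(S(S(S(S(S(mul(Z, add(SSSZ, Z))))))))
  →19  S^6(Z)

Term B:
  start: add(SSZ, S^4(Z))
  →1  S(add(SZ, S^4(Z)))
  →2  S(S(add(Z, S^4(Z))))
  →3  S^6(Z)

Answer: SAME — A ⇓ S^6(Z), B ⇓ S^6(Z)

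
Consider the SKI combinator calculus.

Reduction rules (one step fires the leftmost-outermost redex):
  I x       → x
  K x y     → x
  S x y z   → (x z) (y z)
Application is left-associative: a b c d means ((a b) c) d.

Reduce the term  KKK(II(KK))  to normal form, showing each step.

Answer: normal form = K(KK)  (in 3 steps)

Reduction:
  start: KKK(II(KK))
  →1  K(II(KK))
  →2  K(I(KK))
  →3  K(KK)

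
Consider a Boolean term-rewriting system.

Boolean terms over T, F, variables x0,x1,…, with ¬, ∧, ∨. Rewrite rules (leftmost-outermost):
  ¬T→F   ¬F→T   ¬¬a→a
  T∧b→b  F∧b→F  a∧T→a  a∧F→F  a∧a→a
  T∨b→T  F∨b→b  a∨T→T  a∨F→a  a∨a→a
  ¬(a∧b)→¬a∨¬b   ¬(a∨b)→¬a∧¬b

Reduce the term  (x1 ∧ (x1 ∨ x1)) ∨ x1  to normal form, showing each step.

  start: (x1 ∧ (x1 ∨ x1)) ∨ x1
  [1] (x1 ∧ x1) ∨ x1
  [2] x1 ∨ x1
  [3] x1

Answer: normal form = x1  (in 3 steps)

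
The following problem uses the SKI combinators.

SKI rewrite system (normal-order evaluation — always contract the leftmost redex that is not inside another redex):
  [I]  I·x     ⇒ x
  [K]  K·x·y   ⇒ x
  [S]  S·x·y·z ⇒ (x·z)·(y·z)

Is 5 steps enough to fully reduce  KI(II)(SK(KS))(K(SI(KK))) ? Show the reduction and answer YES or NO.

  start: KI(II)(SK(KS))(K(SI(KK)))
  [1] I(SK(KS))(K(SI(KK)))
  [2] SK(KS)(K(SI(KK)))
  [3] K(K(SI(KK)))(KS(K(SI(KK))))
  [4] K(SI(KK))

Answer: YES — reaches normal form K(SI(KK)) in 4 ≤ 5 steps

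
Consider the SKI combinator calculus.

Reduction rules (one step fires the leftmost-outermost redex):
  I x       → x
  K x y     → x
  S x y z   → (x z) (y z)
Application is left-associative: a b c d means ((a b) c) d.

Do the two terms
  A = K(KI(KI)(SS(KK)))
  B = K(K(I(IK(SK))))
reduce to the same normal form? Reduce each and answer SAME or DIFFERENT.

Answer: DIFFERENT — A ⇓ K(SS(KK)), B ⇓ K(K(K(SK)))

Working:
Term A:
  start: K(KI(KI)(SS(KK)))
  step 1: K(I(SS(KK)))
  step 2: K(SS(KK))

Term B:
  start: K(K(I(IK(SK))))
  step 1: K(K(IK(SK)))
  step 2: K(K(K(SK)))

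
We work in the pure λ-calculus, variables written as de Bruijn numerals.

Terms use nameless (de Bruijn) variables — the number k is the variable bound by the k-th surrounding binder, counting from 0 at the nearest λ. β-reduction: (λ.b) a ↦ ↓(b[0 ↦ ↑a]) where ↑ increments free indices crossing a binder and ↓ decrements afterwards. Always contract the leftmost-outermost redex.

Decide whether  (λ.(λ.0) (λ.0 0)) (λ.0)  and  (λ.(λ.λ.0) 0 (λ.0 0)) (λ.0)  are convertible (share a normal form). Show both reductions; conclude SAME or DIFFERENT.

Term A:
  start: (λ.(λ.0) (λ.0 0)) (λ.0)
  step 1: (λ.0) (λ.0 0)
  step 2: λ.0 0

Term B:
  start: (λ.(λ.λ.0) 0 (λ.0 0)) (λ.0)
  step 1: (λ.λ.0) (λ.0) (λ.0 0)
  step 2: (λ.0) (λ.0 0)
  step 3: λ.0 0

Answer: SAME — A ⇓ λ.0 0, B ⇓ λ.0 0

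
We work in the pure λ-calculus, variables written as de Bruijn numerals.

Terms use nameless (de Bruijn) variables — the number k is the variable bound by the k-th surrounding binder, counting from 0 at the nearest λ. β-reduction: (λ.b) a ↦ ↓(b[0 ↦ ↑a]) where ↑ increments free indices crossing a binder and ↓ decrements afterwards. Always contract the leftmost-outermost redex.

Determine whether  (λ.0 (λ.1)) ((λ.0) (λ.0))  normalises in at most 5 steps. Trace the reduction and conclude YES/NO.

Answer: YES — reaches normal form λ.λ.0 in 4 ≤ 5 steps

Reduction:
  start: (λ.0 (λ.1)) ((λ.0) (λ.0))
  step 1: (λ.0) (λ.0) (λ.(λ.0) (λ.0))
  step 2: (λ.0) (λ.(λ.0) (λ.0))
  step 3: λ.(λ.0) (λ.0)
  step 4: λ.λ.0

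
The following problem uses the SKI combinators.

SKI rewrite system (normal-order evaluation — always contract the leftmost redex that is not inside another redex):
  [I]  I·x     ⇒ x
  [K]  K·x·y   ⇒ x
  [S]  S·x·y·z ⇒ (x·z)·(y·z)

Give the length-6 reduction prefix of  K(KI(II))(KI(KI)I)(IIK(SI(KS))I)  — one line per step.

Answer: after 6 steps: SI(KS)

Reduction:
  start: K(KI(II))(KI(KI)I)(IIK(SI(KS))I)
  →1  KI(II)(IIK(SI(KS))I)
  →2  I(IIK(SI(KS))I)
  →3  IIK(SI(KS))I
  →4  IK(SI(KS))I
  →5  K(SI(KS))I
  →6  SI(KS)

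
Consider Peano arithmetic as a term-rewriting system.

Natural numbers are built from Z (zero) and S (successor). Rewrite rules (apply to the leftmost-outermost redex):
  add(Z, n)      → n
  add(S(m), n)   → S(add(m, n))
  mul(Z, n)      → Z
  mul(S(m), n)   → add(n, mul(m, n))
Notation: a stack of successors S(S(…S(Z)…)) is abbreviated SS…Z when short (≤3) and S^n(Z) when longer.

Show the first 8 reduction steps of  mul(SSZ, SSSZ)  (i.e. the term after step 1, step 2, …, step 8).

  start: mul(SSZ, SSSZ)
  →1  add(SSSZ, mul(SZ, SSSZ))
  →2  S(add(SSZ, mul(SZ, SSSZ)))
  →3  S(S(add(SZ, mul(SZ, SSSZ))))
  →4  S(S(S(add(Z, mul(SZ, SSSZ)))))
  →5  S(S(S(mul(SZ, SSSZ))))
  →6  S(S(S(add(SSSZ, mul(Z, SSSZ)))))
  →7  S(S(S(S(add(SSZ, mul(Z, SSSZ))))))
  →8  S(S(S(S(S(add(SZ, mul(Z, SSSZ)))))))

Answer: after 8 steps: S(S(S(S(S(add(SZ, mul(Z, SSSZ)))))))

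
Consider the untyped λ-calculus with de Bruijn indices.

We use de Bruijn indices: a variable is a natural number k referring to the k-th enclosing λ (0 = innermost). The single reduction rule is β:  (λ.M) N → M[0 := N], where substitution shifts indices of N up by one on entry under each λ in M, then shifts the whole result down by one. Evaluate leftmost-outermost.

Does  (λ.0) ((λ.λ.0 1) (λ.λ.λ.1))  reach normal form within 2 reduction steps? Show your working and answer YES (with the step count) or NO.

  start: (λ.0) ((λ.λ.0 1) (λ.λ.λ.1))
  →1  (λ.λ.0 1) (λ.λ.λ.1)
  →2  λ.0 (λ.λ.λ.1)

Answer: YES — reaches normal form λ.0 (λ.λ.λ.1) in 2 ≤ 2 steps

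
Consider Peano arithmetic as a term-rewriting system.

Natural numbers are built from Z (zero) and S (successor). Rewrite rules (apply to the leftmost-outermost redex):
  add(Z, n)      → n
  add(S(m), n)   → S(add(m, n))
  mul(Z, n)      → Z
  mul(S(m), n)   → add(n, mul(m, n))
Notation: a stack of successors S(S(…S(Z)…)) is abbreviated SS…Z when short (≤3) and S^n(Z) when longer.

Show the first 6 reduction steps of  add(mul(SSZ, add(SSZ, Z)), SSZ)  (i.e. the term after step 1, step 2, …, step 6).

Answer: after 6 steps: S(add(S(add(add(Z, Z), mul(SZ, add(SSZ, Z)))), SSZ))

Working:
  start: add(mul(SSZ, add(SSZ, Z)), SSZ)
  step 1: add(add(add(SSZ, Z), mul(SZ, add(SSZ, Z))), SSZ)
  step 2: add(add(S(add(SZ, Z)), mul(SZ, add(SSZ, Z))), SSZ)
  step 3: add(S(add(add(SZ, Z), mul(SZ, add(SSZ, Z)))), SSZ)
  step 4: S(add(add(add(SZ, Z), mul(SZ, add(SSZ, Z))), SSZ))
  step 5: S(add(add(S(add(Z, Z)), mul(SZ, add(SSZ, Z))), SSZ))
  step 6: S(add(S(add(add(Z, Z), mul(SZ, add(SSZ, Z)))), SSZ))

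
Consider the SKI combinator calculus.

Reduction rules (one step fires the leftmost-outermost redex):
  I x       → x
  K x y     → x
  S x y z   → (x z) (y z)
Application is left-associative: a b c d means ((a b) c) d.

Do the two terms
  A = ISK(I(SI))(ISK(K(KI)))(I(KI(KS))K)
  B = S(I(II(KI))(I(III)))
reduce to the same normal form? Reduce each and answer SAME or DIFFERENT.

Answer: DIFFERENT — A ⇓ K, B ⇓ SI

Reduction:
Term A:
  start: ISK(I(SI))(ISK(K(KI)))(I(KI(KS))K)
  step 1: SK(I(SI))(ISK(K(KI)))(I(KI(KS))K)
  step 2: K(ISK(K(KI)))(I(SI)(ISK(K(KI))))(I(KI(KS))K)
  step 3: ISK(K(KI))(I(KI(KS))K)
  step 4: SK(K(KI))(I(KI(KS))K)
  step 5: K(I(KI(KS))K)(K(KI)(I(KI(KS))K))
  step 6: I(KI(KS))K
  step 7: KI(KS)K
  step 8: IK
  step 9: K

Term B:
  start: S(I(II(KI))(I(III)))
  step 1: S(II(KI)(I(III)))
  step 2: S(I(KI)(I(III)))
  step 3: S(KI(I(III)))
  step 4: SI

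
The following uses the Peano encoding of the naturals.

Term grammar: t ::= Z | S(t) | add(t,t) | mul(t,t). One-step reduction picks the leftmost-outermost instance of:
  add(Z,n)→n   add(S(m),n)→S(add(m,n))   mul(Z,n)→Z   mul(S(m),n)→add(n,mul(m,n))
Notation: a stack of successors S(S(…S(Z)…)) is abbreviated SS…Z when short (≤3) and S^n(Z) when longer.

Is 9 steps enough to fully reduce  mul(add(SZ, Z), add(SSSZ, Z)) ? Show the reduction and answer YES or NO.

  start: mul(add(SZ, Z), add(SSSZ, Z))
  step 1: mul(S(add(Z, Z)), add(SSSZ, Z))
  step 2: add(add(SSSZ, Z), mul(add(Z, Z), add(SSSZ, Z)))
  step 3: add(S(add(SSZ, Z)), mul(add(Z, Z), add(SSSZ, Z)))
  step 4: S(add(add(SSZ, Z), mul(add(Z, Z), add(SSSZ, Z))))
  step 5: S(add(S(add(SZ, Z)), mul(add(Z, Z), add(SSSZ, Z))))
  step 6: S(S(add(add(SZ, Z), mul(add(Z, Z), add(SSSZ, Z)))))
  step 7: S(S(add(S(add(Z, Z)), mul(add(Z, Z), add(SSSZ, Z)))))
  step 8: S(S(S(add(add(Z, Z), mul(add(Z, Z), add(SSSZ, Z))))))
  step 9: S(S(S(add(Z, mul(add(Z, Z), add(SSSZ, Z))))))

Answer: NO — after 9 steps the term is S(S(S(add(Z, mul(add(Z, Z), add(SSSZ, Z)))))), not yet normal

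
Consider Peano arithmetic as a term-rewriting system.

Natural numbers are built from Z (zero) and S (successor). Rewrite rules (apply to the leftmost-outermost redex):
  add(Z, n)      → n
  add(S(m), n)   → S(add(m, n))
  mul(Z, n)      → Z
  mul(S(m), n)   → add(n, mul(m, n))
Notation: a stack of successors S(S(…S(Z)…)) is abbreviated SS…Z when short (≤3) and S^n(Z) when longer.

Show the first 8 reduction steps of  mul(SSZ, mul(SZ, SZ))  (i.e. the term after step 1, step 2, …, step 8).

Answer: after 8 steps: S(add(mul(SZ, SZ), mul(Z, mul(SZ, SZ))))

Reduction:
  start: mul(SSZ, mul(SZ, SZ))
  →1  add(mul(SZ, SZ), mul(SZ, mul(SZ, SZ)))
  →2  add(add(SZ, mul(Z, SZ)), mul(SZ, mul(SZ, SZ)))
  →3  add(S(add(Z, mul(Z, SZ))), mul(SZ, mul(SZ, SZ)))
  →4  S(add(add(Z, mul(Z, SZ)), mul(SZ, mul(SZ, SZ))))
  →5  S(add(mul(Z, SZ), mul(SZ, mul(SZ, SZ))))
  →6  S(add(Z, mul(SZ, mul(SZ, SZ))))
  →7  S(mul(SZ, mul(SZ, SZ)))
  →8  S(add(mul(SZ, SZ), mul(Z, mul(SZ, SZ))))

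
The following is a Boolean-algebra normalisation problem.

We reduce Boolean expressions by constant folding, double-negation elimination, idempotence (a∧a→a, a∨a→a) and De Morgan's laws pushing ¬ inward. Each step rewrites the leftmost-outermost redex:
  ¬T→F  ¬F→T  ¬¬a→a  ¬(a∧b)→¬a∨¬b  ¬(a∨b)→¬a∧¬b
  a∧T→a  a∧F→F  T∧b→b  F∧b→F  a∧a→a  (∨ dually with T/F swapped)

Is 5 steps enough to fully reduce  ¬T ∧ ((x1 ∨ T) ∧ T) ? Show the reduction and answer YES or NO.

Answer: YES — reaches normal form F in 2 ≤ 5 steps

Reduction:
  start: ¬T ∧ ((x1 ∨ T) ∧ T)
  [1] F ∧ ((x1 ∨ T) ∧ T)
  [2] F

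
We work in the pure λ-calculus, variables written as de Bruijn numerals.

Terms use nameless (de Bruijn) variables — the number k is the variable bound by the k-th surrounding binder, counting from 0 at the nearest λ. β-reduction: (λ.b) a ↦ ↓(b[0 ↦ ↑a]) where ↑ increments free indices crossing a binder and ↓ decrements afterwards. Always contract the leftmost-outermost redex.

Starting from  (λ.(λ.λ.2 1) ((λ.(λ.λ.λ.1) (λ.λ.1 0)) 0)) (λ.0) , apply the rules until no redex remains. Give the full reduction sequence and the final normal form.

Answer: normal form = λ.λ.λ.1  (in 5 steps)

Reduction:
  start: (λ.(λ.λ.2 1) ((λ.(λ.λ.λ.1) (λ.λ.1 0)) 0)) (λ.0)
  →1  (λ.λ.(λ.0) 1) ((λ.(λ.λ.λ.1) (λ.λ.1 0)) (λ.0))
  →2  λ.(λ.0) ((λ.(λ.λ.λ.1) (λ.λ.1 0)) (λ.0))
  →3  λ.(λ.(λ.λ.λ.1) (λ.λ.1 0)) (λ.0)
  →4  λ.(λ.λ.λ.1) (λ.λ.1 0)
  →5  λ.λ.λ.1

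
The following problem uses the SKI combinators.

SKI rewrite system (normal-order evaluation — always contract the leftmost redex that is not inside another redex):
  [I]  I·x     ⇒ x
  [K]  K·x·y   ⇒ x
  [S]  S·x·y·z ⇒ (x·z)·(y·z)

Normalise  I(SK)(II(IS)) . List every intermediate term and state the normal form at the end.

  start: I(SK)(II(IS))
  →1  SK(II(IS))
  →2  SK(I(IS))
  →3  SK(IS)
  →4  SKS

Answer: normal form = SKS  (in 4 steps)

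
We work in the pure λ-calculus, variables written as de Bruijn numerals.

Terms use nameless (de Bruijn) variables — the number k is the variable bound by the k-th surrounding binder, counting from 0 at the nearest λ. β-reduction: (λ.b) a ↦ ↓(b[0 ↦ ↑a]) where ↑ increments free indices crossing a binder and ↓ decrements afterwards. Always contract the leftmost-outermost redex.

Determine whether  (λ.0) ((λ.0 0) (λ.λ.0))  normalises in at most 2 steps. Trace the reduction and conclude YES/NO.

  start: (λ.0) ((λ.0 0) (λ.λ.0))
  step 1: (λ.0 0) (λ.λ.0)
  step 2: (λ.λ.0) (λ.λ.0)

Answer: NO — after 2 steps the term is (λ.λ.0) (λ.λ.0), not yet normal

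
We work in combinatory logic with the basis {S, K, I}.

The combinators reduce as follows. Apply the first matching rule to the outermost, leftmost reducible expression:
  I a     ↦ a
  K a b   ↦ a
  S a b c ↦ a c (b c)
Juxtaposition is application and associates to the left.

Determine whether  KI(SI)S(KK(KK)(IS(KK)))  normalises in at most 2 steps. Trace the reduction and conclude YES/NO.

Answer: NO — after 2 steps the term is S(KK(KK)(IS(KK))), not yet normal

Derivation:
  start: KI(SI)S(KK(KK)(IS(KK)))
  →1  IS(KK(KK)(IS(KK)))
  →2  S(KK(KK)(IS(KK)))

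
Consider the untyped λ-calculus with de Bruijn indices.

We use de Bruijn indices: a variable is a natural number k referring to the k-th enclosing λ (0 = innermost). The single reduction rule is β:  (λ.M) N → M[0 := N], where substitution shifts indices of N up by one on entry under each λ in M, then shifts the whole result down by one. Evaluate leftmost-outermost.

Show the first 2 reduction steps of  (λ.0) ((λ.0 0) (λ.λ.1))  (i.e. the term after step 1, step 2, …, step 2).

  start: (λ.0) ((λ.0 0) (λ.λ.1))
  [1] (λ.0 0) (λ.λ.1)
  [2] (λ.λ.1) (λ.λ.1)

Answer: after 2 steps: (λ.λ.1) (λ.λ.1)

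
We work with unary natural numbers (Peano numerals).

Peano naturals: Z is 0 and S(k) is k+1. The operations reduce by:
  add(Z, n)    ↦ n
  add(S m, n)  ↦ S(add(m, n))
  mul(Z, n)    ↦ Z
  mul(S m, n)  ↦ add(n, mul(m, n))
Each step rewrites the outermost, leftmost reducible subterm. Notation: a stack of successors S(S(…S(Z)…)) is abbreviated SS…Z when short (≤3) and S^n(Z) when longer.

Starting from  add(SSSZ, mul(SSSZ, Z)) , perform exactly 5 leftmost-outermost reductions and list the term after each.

Answer: after 5 steps: S(S(S(add(Z, mul(SSZ, Z)))))

Derivation:
  start: add(SSSZ, mul(SSSZ, Z))
  [1] S(add(SSZ, mul(SSSZ, Z)))
  [2] S(S(add(SZ, mul(SSSZ, Z))))
  [3] S(S(S(add(Z, mul(SSSZ, Z)))))
  [4] S(S(S(mul(SSSZ, Z))))
  [5] S(S(S(add(Z, mul(SSZ, Z)))))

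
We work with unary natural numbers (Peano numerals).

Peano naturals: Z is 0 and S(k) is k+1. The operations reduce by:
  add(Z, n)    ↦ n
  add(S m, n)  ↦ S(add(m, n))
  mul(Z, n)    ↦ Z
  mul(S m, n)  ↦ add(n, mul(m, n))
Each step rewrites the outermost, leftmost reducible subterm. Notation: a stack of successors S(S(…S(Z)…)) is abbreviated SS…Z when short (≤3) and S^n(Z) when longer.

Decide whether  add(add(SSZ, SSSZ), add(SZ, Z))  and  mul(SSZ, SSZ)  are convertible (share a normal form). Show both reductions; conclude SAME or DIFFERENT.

Answer: DIFFERENT — A ⇓ S^6(Z), B ⇓ S^4(Z)

Reduction:
Term A:
  start: add(add(SSZ, SSSZ), add(SZ, Z))
  [1] add(S(add(SZ, SSSZ)), add(SZ, Z))
  [2] S(add(add(SZ, SSSZ), add(SZ, Z)))
  [3] S(add(S(add(Z, SSSZ)), add(SZ, Z)))
  [4] S(S(add(add(Z, SSSZ), add(SZ, Z))))
  [5] S(S(add(SSSZ, add(SZ, Z))))
  [6] S(S(S(add(SSZ, add(SZ, Z)))))
  [7] S(S(S(S(add(SZ, add(SZ, Z))))))
  [8] S(S(S(S(S(add(Z, add(SZ, Z)))))))
  [9] S(S(S(S(S(add(SZ, Z))))))
  [10] S(S(S(S(S(S(add(Z, Z)))))))
  [11] S^6(Z)

Term B:
  start: mul(SSZ, SSZ)
  [1] add(SSZ, mul(SZ, SSZ))
  [2] S(add(SZ, mul(SZ, SSZ)))
  [3] S(S(add(Z, mul(SZ, SSZ))))
  [4] S(S(mul(SZ, SSZ)))
  [5] S(S(add(SSZ, mul(Z, SSZ))))
  [6] S(S(S(add(SZ, mul(Z, SSZ)))))
  [7] S(S(S(S(add(Z, mul(Z, SSZ))))))
  [8] S(S(S(S(mul(Z, SSZ)))))
  [9] S^4(Z)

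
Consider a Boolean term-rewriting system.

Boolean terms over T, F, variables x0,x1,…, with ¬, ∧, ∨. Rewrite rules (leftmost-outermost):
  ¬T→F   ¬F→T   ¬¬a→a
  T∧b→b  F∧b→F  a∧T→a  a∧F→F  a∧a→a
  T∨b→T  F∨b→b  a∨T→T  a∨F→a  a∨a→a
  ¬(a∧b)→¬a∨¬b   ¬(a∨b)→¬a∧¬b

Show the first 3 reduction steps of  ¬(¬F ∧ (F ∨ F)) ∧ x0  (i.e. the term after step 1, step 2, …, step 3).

Answer: after 3 steps: ¬(F ∨ F) ∧ x0

Derivation:
  start: ¬(¬F ∧ (F ∨ F)) ∧ x0
  [1] (¬¬F ∨ ¬(F ∨ F)) ∧ x0
  [2] (F ∨ ¬(F ∨ F)) ∧ x0
  [3] ¬(F ∨ F) ∧ x0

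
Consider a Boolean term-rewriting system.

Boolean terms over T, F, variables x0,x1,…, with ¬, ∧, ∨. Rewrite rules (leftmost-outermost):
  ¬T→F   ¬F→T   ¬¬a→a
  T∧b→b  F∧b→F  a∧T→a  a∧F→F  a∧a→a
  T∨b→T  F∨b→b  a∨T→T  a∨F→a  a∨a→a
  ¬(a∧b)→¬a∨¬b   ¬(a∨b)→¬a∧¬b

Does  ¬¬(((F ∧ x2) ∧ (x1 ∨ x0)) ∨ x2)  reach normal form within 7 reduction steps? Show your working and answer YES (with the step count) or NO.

  start: ¬¬(((F ∧ x2) ∧ (x1 ∨ x0)) ∨ x2)
  [1] ((F ∧ x2) ∧ (x1 ∨ x0)) ∨ x2
  [2] (F ∧ (x1 ∨ x0)) ∨ x2
  [3] F ∨ x2
  [4] x2

Answer: YES — reaches normal form x2 in 4 ≤ 7 steps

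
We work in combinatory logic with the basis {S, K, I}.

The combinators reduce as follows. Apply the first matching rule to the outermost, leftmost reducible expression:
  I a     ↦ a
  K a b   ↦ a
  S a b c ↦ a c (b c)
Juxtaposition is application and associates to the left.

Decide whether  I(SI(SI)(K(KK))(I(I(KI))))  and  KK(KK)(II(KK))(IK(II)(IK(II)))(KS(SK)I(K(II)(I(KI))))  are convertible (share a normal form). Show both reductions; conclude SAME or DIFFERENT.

Term A:
  start: I(SI(SI)(K(KK))(I(I(KI))))
  step 1: SI(SI)(K(KK))(I(I(KI)))
  step 2: I(K(KK))(SI(K(KK)))(I(I(KI)))
  step 3: K(KK)(SI(K(KK)))(I(I(KI)))
  step 4: KK(I(I(KI)))
  step 5: K

Term B:
  start: KK(KK)(II(KK))(IK(II)(IK(II)))(KS(SK)I(K(II)(I(KI))))
  step 1: K(II(KK))(IK(II)(IK(II)))(KS(SK)I(K(II)(I(KI))))
  step 2: II(KK)(KS(SK)I(K(II)(I(KI))))
  step 3: I(KK)(KS(SK)I(K(II)(I(KI))))
  step 4: KK(KS(SK)I(K(II)(I(KI))))
  step 5: K

Answer: SAME — A ⇓ K, B ⇓ K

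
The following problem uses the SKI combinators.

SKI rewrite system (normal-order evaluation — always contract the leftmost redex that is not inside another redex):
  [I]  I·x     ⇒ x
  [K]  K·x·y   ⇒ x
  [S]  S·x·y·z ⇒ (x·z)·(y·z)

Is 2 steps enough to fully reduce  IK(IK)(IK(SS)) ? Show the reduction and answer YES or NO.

Answer: NO — after 2 steps the term is IK, not yet normal

Reduction:
  start: IK(IK)(IK(SS))
  →1  K(IK)(IK(SS))
  →2  IK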